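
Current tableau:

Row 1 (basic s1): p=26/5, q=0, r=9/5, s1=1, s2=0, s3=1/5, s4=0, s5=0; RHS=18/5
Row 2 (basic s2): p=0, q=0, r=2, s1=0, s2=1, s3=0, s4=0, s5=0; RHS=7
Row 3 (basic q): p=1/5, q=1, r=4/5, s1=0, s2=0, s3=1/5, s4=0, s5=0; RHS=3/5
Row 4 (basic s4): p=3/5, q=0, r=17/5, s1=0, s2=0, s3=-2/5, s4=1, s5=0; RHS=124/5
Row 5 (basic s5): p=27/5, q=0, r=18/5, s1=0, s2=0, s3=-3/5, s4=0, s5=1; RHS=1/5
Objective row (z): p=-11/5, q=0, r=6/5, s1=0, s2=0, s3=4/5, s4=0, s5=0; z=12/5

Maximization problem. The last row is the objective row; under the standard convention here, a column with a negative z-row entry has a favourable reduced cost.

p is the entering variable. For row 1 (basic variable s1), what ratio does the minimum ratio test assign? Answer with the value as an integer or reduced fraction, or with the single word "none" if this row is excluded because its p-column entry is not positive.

9/13

Ratio = RHS / (p entry) = (18/5) / (26/5) = 9/13.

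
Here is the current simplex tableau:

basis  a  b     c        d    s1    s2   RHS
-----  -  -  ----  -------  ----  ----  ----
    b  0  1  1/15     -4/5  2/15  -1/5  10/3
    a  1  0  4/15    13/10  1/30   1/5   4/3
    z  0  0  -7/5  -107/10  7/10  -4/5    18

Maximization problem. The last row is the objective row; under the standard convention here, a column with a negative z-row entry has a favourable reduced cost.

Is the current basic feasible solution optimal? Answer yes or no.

no

Column c has objective-row coefficient -7/5, which is negative; an improving pivot exists, so not yet optimal.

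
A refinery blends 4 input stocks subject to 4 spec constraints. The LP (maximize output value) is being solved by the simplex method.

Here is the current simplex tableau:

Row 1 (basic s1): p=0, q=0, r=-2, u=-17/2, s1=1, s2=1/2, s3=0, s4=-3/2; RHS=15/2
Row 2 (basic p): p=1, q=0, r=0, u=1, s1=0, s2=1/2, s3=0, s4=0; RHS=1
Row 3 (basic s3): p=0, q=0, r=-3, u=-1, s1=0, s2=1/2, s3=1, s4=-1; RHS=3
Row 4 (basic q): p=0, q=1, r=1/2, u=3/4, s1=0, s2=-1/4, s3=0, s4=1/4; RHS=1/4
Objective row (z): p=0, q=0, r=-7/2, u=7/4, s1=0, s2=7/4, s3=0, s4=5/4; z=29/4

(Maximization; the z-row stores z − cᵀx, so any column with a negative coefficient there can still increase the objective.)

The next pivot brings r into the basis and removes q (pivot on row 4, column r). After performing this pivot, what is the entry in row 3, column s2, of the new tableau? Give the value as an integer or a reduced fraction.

-1

Pivot element is row 4, column r: 1/2.
Normalize row 4: new (row 4, s2) = (-1/4)/(1/2) = -1/2.
row 3 ← row 3 − (-3)·(new row 4): 1/2 − (-3)·(-1/2) = -1.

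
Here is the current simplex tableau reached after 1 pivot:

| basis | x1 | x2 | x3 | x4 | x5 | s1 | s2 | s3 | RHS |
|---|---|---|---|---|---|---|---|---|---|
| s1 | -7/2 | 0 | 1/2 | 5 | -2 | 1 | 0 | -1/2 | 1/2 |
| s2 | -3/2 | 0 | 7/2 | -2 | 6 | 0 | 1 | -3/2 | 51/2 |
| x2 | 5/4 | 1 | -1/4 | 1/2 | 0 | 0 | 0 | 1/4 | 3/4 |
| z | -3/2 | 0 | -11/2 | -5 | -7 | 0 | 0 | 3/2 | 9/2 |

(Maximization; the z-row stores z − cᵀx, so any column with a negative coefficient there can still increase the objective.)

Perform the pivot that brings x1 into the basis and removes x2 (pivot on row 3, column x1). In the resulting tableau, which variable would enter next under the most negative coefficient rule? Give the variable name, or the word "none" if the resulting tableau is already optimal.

x5

Pivot element 5/4. New z-row = old z-row − (-3/2)·(row 3/(5/4)).
Updated z-row coefficients: x1: 0, x2: 6/5, x3: -29/5, x4: -22/5, x5: -7, s1: 0, s2: 0, s3: 9/5.
The most negative is -7 in column x5, so x5 would enter next.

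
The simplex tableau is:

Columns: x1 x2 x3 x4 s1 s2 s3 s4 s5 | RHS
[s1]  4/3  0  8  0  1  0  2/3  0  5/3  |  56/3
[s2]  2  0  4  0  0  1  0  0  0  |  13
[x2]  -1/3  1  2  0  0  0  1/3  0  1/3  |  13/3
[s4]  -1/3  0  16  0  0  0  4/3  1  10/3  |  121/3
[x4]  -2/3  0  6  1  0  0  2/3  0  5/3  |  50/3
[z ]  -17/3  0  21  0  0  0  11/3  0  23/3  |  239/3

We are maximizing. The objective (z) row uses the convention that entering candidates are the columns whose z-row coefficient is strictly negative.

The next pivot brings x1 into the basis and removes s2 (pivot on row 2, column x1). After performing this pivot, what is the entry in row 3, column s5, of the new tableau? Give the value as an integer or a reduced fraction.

1/3

Pivot element is row 2, column x1: 2.
Normalize row 2: new (row 2, s5) = 0/2 = 0.
row 3 ← row 3 − (-1/3)·(new row 2): 1/3 − (-1/3)·0 = 1/3.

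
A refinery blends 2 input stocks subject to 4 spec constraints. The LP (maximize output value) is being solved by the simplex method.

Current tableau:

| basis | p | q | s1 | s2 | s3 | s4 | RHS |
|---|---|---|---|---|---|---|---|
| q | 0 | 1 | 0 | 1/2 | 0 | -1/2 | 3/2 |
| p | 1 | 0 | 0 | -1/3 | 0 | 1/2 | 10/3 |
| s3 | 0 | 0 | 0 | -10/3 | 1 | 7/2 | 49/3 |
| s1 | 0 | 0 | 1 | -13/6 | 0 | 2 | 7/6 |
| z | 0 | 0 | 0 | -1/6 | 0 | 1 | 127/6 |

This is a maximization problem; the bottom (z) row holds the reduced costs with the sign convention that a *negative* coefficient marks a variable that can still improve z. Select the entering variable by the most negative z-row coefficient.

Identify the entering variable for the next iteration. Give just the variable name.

s2

Objective-row coefficients: p: 0, q: 0, s1: 0, s2: -1/6, s3: 0, s4: 1.
The most negative is -1/6 in column s2, so s2 enters.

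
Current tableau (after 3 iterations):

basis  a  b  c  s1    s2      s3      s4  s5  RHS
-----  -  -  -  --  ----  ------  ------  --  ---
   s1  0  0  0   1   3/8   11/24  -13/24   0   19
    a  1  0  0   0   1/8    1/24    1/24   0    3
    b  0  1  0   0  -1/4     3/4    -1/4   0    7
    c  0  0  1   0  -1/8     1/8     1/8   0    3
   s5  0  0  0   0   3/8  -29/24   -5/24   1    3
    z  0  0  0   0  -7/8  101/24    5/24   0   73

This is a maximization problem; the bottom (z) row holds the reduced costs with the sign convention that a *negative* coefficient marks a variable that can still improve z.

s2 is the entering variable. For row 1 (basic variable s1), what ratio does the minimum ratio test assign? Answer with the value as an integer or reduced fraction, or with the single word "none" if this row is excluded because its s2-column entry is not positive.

Ratio = RHS / (s2 entry) = 19 / (3/8) = 152/3.

152/3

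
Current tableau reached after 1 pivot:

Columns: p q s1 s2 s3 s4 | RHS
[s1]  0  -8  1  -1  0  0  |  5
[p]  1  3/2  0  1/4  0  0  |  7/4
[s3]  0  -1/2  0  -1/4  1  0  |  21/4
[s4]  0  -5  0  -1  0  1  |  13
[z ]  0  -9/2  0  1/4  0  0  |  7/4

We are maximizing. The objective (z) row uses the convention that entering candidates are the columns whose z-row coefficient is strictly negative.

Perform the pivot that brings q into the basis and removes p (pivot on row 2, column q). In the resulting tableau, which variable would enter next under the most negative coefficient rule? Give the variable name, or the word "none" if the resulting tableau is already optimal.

Pivot element 3/2. New z-row = old z-row − (-9/2)·(row 2/(3/2)).
Updated z-row coefficients: p: 3, q: 0, s1: 0, s2: 1, s3: 0, s4: 0.
No coefficient is strictly negative; the tableau after this pivot is optimal.

none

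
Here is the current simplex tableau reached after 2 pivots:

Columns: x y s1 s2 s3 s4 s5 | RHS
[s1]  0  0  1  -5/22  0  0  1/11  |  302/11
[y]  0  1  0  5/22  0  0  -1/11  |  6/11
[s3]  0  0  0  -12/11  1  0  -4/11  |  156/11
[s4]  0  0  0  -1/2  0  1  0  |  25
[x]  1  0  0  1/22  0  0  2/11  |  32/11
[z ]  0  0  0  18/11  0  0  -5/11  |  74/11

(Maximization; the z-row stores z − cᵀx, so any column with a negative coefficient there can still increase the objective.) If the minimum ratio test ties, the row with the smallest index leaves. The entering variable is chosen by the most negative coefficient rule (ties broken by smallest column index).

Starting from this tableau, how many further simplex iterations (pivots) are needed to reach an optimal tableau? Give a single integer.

pivot: s5 in, x out → z = 14
No improving column remains; optimal.

1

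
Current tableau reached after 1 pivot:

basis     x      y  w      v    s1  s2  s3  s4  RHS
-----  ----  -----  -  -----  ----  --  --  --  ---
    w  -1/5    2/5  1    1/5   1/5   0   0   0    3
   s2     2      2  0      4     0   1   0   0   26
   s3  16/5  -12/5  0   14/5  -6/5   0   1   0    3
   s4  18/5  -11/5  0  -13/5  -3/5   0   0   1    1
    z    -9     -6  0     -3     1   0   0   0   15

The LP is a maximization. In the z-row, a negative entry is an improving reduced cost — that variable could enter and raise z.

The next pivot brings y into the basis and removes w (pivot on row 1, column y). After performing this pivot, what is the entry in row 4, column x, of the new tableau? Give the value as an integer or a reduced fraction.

5/2

Pivot element is row 1, column y: 2/5.
Normalize row 1: new (row 1, x) = (-1/5)/(2/5) = -1/2.
row 4 ← row 4 − (-11/5)·(new row 1): 18/5 − (-11/5)·(-1/2) = 5/2.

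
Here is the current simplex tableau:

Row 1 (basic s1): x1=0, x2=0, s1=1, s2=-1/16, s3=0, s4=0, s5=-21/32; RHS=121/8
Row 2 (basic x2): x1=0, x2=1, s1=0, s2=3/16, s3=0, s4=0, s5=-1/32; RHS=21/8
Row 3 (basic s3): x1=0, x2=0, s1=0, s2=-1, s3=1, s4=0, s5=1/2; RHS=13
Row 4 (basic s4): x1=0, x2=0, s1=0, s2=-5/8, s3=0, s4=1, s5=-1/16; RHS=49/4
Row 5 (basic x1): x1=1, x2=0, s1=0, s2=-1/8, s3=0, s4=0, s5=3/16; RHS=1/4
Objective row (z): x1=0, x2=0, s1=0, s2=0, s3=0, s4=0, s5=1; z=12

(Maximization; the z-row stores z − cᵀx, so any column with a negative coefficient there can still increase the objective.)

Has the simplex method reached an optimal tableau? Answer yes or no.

yes

No objective-row coefficient is strictly negative, so no entering variable exists; the tableau is optimal.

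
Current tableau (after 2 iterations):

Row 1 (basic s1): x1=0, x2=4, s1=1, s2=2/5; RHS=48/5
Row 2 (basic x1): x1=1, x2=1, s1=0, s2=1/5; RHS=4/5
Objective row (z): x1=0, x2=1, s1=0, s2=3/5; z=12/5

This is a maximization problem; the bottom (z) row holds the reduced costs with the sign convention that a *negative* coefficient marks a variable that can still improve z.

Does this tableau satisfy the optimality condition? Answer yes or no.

yes

No objective-row coefficient is strictly negative, so no entering variable exists; the tableau is optimal.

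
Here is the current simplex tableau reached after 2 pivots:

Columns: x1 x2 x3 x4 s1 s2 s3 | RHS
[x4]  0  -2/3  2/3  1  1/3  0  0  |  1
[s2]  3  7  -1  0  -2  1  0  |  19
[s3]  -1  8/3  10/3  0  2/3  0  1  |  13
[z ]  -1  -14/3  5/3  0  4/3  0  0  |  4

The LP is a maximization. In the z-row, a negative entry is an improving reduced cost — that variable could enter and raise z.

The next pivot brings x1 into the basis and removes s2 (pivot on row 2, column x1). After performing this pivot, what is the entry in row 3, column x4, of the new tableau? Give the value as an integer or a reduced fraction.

Pivot element is row 2, column x1: 3.
Normalize row 2: new (row 2, x4) = 0/3 = 0.
row 3 ← row 3 − (-1)·(new row 2): 0 − (-1)·0 = 0.

0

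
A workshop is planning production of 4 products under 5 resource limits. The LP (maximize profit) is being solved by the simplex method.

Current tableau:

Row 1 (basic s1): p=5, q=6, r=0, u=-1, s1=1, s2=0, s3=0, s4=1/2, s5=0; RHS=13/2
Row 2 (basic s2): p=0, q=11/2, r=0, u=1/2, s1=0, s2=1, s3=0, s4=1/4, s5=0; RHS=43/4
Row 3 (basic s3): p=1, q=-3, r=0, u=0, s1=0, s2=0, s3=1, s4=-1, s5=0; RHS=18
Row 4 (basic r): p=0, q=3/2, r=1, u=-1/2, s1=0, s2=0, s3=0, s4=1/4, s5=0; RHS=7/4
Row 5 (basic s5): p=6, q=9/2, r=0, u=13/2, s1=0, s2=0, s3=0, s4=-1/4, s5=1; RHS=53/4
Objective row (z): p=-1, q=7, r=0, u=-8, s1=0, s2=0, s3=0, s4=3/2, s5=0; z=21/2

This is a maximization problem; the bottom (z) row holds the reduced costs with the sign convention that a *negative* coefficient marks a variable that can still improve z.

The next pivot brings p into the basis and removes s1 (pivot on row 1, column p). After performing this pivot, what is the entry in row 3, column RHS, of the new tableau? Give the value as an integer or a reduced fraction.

Pivot element is row 1, column p: 5.
Normalize row 1: new (row 1, RHS) = (13/2)/5 = 13/10.
row 3 ← row 3 − 1·(new row 1): 18 − 1·(13/10) = 167/10.

167/10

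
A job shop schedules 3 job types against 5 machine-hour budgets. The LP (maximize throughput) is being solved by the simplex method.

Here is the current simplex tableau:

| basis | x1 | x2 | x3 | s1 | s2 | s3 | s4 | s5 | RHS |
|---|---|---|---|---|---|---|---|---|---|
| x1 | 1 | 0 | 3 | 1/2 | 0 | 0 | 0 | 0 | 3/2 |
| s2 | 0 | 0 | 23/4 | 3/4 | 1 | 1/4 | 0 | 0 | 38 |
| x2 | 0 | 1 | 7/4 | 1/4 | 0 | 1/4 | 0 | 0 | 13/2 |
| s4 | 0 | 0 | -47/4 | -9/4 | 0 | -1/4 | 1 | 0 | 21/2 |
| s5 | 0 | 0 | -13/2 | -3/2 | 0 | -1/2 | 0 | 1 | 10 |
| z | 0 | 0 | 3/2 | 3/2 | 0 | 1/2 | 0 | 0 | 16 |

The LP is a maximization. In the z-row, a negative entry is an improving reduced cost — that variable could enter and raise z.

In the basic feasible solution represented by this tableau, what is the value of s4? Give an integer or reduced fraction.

s4 is basic (row 4); its value is the RHS of that row: 21/2.

21/2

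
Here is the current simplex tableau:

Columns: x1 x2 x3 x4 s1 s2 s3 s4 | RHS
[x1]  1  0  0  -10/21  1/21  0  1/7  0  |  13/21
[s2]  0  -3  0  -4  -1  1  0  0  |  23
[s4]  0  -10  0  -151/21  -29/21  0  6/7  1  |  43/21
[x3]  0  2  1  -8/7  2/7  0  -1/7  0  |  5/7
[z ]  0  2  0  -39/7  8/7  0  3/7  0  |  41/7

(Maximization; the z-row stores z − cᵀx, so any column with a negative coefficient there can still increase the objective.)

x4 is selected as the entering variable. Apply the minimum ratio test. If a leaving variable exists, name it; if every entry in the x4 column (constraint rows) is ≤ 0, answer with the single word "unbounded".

x4-column entries: row 1: -10/21, row 2: -4, row 3: -151/21, row 4: -8/7. All ≤ 0, so x4 can increase without bound; the LP is unbounded in this direction.

unbounded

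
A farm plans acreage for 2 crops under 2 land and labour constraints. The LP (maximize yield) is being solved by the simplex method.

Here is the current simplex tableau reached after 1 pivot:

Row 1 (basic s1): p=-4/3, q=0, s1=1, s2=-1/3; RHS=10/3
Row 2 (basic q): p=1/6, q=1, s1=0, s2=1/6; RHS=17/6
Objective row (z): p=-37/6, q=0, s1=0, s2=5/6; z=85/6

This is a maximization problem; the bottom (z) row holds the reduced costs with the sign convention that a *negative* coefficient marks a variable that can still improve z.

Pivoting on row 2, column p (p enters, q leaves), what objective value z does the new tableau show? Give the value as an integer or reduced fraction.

Minimum ratio for p: (17/6)/(1/6) = 17.
z changes by −(z-row coeff of p)·ratio = −(-37/6)·17 = 629/6.
New z = 85/6 + (629/6) = 119.

119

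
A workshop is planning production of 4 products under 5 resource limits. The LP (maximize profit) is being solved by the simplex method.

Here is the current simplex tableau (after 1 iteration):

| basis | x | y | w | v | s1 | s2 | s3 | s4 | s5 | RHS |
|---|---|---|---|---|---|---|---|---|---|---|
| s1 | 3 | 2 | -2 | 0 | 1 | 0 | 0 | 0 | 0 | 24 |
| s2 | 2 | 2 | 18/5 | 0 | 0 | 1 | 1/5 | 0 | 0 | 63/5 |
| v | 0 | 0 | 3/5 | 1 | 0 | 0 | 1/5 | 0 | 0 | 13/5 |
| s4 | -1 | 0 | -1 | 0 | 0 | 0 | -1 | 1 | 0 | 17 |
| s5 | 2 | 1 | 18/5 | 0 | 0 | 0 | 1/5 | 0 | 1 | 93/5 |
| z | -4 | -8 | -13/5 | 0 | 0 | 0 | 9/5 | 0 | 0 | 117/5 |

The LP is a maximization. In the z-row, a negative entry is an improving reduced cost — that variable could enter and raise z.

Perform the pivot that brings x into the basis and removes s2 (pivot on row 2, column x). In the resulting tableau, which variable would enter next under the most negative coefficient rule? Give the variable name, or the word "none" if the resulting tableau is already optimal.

y

Pivot element 2. New z-row = old z-row − (-4)·(row 2/2).
Updated z-row coefficients: x: 0, y: -4, w: 23/5, v: 0, s1: 0, s2: 2, s3: 11/5, s4: 0, s5: 0.
The most negative is -4 in column y, so y would enter next.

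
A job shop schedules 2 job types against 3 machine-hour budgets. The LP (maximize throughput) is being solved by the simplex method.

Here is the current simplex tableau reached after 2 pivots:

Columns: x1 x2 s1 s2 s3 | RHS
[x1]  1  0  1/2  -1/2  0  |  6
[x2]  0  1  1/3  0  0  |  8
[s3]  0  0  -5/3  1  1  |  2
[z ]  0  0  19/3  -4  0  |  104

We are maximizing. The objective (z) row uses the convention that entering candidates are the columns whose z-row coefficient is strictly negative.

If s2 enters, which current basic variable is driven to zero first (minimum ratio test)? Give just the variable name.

s3

Ratios: row 1 (x1): entry -1/2 ≤ 0, skip; row 2 (x2): entry 0 ≤ 0, skip; row 3 (s3): 2/1 = 2.
Minimum ratio 2 is in the s3 row, so s3 leaves.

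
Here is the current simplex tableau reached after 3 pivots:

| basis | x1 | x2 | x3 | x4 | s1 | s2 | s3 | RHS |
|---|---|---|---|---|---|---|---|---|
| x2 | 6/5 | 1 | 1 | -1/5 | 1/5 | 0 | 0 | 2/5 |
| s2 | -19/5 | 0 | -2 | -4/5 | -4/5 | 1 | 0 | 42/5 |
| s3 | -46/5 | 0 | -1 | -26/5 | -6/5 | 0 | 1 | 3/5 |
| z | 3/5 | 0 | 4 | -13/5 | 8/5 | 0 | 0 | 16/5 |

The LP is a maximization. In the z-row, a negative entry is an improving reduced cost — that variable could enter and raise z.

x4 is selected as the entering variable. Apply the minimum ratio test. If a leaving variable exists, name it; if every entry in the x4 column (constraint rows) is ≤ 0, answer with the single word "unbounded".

x4-column entries: row 1: -1/5, row 2: -4/5, row 3: -26/5. All ≤ 0, so x4 can increase without bound; the LP is unbounded in this direction.

unbounded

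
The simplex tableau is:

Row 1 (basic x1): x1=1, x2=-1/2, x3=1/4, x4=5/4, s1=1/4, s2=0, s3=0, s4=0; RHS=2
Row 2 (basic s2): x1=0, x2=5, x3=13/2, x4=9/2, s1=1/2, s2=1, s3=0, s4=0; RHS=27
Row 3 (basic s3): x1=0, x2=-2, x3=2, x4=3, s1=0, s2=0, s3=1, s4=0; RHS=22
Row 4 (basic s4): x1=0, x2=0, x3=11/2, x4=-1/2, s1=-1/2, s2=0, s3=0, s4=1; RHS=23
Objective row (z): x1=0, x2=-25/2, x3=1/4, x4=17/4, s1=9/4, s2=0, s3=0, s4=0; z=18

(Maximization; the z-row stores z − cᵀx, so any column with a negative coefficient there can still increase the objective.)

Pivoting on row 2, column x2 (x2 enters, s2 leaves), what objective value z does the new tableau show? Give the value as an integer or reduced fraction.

171/2

Minimum ratio for x2: 27/5 = 27/5.
z changes by −(z-row coeff of x2)·ratio = −(-25/2)·(27/5) = 135/2.
New z = 18 + (135/2) = 171/2.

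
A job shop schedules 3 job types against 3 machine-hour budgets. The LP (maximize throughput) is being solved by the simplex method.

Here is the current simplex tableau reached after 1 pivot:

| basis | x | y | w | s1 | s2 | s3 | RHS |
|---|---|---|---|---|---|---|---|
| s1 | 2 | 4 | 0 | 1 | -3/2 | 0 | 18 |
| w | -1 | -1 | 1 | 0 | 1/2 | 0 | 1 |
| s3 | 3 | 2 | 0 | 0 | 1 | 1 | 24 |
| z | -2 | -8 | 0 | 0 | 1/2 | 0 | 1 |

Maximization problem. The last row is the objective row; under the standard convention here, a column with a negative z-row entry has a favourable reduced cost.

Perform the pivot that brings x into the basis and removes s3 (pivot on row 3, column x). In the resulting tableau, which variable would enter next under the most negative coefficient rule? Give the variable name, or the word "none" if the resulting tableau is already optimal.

y

Pivot element 3. New z-row = old z-row − (-2)·(row 3/3).
Updated z-row coefficients: x: 0, y: -20/3, w: 0, s1: 0, s2: 7/6, s3: 2/3.
The most negative is -20/3 in column y, so y would enter next.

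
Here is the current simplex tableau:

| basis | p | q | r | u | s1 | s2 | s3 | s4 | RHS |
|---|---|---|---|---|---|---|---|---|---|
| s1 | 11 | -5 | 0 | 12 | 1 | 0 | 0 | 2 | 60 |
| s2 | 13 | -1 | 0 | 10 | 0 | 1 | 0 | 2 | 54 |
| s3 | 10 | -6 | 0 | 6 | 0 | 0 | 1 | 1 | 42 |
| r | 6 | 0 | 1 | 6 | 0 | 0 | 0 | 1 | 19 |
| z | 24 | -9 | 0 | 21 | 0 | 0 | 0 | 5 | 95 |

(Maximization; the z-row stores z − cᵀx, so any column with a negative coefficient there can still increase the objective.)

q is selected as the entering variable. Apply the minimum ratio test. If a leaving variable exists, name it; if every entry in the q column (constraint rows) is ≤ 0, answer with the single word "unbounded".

unbounded

q-column entries: row 1: -5, row 2: -1, row 3: -6, row 4: 0. All ≤ 0, so q can increase without bound; the LP is unbounded in this direction.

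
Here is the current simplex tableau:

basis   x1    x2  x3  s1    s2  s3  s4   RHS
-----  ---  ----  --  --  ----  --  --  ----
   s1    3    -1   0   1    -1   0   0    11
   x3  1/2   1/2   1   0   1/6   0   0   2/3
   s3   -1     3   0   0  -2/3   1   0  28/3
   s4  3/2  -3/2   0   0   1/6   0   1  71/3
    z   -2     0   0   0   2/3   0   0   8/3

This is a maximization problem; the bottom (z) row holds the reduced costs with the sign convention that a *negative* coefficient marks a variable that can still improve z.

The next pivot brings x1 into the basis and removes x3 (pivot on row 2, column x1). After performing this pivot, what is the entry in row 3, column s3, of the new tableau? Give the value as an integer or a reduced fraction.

1

Pivot element is row 2, column x1: 1/2.
Normalize row 2: new (row 2, s3) = 0/(1/2) = 0.
row 3 ← row 3 − (-1)·(new row 2): 1 − (-1)·0 = 1.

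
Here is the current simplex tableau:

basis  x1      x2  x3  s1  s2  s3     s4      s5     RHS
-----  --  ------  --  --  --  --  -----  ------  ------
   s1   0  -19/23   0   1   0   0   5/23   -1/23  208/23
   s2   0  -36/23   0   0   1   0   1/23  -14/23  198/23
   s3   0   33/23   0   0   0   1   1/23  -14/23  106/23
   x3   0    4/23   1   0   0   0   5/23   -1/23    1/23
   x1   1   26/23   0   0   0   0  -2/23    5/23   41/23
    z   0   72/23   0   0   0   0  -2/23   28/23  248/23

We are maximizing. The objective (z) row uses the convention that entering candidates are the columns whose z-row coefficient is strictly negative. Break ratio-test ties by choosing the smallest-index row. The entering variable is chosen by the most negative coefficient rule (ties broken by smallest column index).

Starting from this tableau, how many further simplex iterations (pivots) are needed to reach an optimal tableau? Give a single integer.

pivot: s4 in, x3 out → z = 54/5
No improving column remains; optimal.

1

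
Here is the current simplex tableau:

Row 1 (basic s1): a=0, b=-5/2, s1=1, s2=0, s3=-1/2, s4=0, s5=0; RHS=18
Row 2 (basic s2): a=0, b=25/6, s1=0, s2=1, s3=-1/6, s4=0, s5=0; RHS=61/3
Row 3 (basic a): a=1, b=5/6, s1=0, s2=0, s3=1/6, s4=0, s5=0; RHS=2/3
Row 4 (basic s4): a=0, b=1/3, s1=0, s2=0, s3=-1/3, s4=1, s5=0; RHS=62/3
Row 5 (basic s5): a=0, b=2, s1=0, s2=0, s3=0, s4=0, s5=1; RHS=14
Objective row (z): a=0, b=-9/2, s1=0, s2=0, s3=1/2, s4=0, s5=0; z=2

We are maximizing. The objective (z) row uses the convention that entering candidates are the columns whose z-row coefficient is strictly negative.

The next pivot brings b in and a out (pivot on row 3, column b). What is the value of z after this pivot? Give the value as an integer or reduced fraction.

Minimum ratio for b: (2/3)/(5/6) = 4/5.
z changes by −(z-row coeff of b)·ratio = −(-9/2)·(4/5) = 18/5.
New z = 2 + (18/5) = 28/5.

28/5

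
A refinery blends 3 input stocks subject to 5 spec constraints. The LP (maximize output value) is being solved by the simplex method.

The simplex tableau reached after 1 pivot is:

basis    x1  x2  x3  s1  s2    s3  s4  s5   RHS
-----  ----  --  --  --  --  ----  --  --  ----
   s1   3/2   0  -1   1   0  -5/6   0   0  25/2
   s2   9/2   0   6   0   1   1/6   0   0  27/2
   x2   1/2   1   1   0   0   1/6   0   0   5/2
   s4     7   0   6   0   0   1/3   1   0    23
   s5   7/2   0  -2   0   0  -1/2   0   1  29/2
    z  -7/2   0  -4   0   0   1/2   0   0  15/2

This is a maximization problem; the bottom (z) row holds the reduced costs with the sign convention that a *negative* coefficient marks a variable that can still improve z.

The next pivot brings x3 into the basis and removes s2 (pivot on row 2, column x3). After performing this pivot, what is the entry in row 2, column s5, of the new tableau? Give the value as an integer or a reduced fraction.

Pivot element is row 2, column x3: 6.
Normalize row 2: new (row 2, s5) = 0/6 = 0.
Row 2 is the pivot row, so the entry is 0.

0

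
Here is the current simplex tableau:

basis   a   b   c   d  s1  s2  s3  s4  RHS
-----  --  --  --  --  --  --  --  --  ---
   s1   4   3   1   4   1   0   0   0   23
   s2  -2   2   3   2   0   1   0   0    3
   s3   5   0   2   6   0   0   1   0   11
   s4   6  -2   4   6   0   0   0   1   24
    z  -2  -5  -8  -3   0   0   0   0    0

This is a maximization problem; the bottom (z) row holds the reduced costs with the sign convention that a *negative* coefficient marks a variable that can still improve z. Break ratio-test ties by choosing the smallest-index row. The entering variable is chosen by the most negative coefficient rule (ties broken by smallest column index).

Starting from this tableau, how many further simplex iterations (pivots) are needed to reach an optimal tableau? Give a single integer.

pivot: c in, s2 out → z = 8
pivot: a in, s3 out → z = 350/19
pivot: b in, c out → z = 229/10
No improving column remains; optimal.

3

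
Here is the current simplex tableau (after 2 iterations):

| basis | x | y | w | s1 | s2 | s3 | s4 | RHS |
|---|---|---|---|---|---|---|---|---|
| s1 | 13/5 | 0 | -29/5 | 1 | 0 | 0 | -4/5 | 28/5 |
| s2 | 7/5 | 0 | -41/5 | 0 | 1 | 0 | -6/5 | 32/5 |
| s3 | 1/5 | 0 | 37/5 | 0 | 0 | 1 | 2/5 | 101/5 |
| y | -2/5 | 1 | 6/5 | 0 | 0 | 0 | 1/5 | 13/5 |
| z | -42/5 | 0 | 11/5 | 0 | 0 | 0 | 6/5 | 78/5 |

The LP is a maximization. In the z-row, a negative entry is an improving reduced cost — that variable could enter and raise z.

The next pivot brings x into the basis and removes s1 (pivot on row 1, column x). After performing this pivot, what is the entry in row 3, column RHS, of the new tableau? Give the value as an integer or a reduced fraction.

257/13

Pivot element is row 1, column x: 13/5.
Normalize row 1: new (row 1, RHS) = (28/5)/(13/5) = 28/13.
row 3 ← row 3 − (1/5)·(new row 1): 101/5 − (1/5)·(28/13) = 257/13.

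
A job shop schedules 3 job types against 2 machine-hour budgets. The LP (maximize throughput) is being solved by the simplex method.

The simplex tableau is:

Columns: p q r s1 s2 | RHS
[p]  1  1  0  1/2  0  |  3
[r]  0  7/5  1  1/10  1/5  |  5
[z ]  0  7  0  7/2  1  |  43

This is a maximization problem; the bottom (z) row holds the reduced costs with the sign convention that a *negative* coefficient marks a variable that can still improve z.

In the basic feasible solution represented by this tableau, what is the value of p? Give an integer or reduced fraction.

p is basic (row 1); its value is the RHS of that row: 3.

3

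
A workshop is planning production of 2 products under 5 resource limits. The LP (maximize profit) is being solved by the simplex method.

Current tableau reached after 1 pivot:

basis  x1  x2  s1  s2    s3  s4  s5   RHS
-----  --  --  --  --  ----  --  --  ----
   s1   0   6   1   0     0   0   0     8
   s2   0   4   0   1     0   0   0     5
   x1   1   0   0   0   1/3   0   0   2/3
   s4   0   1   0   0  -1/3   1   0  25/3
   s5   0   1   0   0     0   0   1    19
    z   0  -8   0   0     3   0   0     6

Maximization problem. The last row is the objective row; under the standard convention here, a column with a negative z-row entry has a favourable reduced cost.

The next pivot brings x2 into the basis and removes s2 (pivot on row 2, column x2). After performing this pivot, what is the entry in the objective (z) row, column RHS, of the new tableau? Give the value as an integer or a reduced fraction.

16

Pivot element is row 2, column x2: 4.
Normalize row 2: new (row 2, RHS) = 5/4 = 5/4.
z-row ← z-row − (-8)·(new row 2): 6 − (-8)·(5/4) = 16.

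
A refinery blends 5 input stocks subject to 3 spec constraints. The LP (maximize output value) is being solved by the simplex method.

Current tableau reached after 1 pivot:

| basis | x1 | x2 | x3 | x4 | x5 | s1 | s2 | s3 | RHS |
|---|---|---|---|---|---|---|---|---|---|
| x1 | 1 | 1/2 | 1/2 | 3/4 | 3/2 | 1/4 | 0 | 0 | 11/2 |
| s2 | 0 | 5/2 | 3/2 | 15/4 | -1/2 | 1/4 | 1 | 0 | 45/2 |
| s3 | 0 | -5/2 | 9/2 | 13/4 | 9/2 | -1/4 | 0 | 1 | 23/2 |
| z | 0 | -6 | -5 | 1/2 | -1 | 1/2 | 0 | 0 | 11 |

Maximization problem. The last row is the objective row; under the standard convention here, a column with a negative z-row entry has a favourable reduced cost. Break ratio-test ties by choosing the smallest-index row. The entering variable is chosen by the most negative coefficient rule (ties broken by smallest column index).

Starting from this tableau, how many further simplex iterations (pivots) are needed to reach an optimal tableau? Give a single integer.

3

pivot: x2 in, s2 out → z = 65
pivot: x5 in, x1 out → z = 531/8
pivot: x3 in, x5 out → z = 72
No improving column remains; optimal.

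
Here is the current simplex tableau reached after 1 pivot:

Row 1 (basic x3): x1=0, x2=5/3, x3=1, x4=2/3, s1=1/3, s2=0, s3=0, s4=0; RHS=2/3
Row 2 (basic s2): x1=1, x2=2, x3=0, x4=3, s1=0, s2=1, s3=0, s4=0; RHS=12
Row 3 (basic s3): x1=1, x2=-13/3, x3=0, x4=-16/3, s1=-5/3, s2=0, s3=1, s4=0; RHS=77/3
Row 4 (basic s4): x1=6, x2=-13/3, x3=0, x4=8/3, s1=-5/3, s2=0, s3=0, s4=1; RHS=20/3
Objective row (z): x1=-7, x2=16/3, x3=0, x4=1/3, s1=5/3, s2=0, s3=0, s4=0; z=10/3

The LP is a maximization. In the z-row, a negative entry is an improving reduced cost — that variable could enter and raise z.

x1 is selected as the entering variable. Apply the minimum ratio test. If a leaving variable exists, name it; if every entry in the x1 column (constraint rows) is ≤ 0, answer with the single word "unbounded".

Ratios: row 1 (x3): entry 0 ≤ 0, skip; row 2 (s2): 12/1 = 12; row 3 (s3): (77/3)/1 = 77/3; row 4 (s4): (20/3)/6 = 10/9.
Minimum ratio is in the s4 row, so s4 leaves.

s4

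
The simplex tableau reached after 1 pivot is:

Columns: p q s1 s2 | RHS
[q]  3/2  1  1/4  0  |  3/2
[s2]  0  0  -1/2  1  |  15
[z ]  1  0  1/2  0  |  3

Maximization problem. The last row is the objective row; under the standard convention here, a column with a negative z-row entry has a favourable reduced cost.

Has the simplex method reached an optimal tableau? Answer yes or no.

yes

No objective-row coefficient is strictly negative, so no entering variable exists; the tableau is optimal.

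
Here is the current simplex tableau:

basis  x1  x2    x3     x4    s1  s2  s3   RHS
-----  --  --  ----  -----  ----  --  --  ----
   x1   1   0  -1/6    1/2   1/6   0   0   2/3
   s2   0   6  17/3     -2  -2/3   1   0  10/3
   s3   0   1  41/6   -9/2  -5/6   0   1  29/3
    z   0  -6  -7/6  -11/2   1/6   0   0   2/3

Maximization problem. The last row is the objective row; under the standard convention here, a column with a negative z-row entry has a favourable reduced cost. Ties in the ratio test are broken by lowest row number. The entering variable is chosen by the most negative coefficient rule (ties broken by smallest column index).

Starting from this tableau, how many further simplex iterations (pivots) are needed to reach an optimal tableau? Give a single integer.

2

pivot: x2 in, s2 out → z = 4
pivot: x4 in, x1 out → z = 14
No improving column remains; optimal.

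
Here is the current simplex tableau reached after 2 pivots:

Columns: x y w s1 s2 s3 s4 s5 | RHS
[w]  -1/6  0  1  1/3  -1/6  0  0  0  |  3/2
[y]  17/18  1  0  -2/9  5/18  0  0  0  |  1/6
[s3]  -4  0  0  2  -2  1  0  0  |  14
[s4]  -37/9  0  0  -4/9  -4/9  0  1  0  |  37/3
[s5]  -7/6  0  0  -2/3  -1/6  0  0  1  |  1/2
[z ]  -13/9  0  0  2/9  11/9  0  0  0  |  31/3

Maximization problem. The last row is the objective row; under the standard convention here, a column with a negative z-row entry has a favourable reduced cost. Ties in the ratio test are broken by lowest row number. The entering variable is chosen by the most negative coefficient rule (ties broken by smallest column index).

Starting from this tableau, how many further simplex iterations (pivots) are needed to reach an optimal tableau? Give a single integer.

pivot: x in, y out → z = 180/17
pivot: s1 in, w out → z = 56/5
No improving column remains; optimal.

2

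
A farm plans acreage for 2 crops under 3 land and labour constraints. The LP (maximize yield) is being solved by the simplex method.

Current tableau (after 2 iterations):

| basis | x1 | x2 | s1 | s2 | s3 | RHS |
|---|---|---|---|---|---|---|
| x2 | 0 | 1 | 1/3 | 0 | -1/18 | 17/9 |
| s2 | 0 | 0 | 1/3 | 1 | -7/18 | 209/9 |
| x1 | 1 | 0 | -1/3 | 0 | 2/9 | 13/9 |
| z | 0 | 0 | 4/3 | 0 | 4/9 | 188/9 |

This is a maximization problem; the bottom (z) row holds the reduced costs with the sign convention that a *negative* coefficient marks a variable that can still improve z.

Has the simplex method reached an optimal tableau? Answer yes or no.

yes

No objective-row coefficient is strictly negative, so no entering variable exists; the tableau is optimal.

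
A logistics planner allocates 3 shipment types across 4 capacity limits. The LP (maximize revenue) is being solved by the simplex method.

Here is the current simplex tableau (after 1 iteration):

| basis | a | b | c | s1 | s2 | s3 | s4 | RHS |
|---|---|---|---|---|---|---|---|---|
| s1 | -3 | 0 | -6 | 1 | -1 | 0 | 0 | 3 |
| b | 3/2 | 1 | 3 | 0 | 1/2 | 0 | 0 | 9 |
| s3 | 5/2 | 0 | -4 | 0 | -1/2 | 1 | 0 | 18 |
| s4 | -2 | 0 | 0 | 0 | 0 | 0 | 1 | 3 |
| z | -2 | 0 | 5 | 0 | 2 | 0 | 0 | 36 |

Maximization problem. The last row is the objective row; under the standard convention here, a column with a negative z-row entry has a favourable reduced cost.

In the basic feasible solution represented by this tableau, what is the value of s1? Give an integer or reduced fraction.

3

s1 is basic (row 1); its value is the RHS of that row: 3.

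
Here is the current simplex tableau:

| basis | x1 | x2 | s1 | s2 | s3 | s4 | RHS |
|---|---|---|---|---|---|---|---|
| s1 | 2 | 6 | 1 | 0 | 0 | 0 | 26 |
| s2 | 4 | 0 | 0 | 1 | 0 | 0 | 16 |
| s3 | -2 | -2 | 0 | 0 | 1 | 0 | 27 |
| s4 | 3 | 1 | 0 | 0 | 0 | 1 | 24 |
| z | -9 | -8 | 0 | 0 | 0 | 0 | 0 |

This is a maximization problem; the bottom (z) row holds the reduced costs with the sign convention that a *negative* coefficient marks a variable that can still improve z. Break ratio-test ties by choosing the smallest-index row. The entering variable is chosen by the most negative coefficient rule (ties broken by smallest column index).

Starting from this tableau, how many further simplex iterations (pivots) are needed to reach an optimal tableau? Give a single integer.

pivot: x1 in, s2 out → z = 36
pivot: x2 in, s1 out → z = 60
No improving column remains; optimal.

2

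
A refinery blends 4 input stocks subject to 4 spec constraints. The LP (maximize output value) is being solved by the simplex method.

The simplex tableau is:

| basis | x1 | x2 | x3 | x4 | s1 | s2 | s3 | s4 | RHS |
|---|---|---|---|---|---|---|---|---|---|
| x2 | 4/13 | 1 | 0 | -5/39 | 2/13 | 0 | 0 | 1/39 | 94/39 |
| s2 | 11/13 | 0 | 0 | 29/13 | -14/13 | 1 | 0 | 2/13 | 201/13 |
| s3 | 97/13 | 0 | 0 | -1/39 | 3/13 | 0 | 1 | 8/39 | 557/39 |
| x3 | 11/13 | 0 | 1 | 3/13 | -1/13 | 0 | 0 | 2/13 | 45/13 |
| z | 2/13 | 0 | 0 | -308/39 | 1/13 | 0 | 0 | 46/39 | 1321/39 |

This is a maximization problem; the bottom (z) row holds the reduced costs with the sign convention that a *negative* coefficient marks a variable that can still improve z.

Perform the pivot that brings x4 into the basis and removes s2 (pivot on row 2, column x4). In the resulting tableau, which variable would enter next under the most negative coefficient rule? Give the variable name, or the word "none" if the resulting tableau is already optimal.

Pivot element 29/13. New z-row = old z-row − (-308/39)·(row 2/(29/13)).
Updated z-row coefficients: x1: 274/87, x2: 0, x3: 0, x4: 0, s1: -325/87, s2: 308/87, s3: 0, s4: 50/29.
The most negative is -325/87 in column s1, so s1 would enter next.

s1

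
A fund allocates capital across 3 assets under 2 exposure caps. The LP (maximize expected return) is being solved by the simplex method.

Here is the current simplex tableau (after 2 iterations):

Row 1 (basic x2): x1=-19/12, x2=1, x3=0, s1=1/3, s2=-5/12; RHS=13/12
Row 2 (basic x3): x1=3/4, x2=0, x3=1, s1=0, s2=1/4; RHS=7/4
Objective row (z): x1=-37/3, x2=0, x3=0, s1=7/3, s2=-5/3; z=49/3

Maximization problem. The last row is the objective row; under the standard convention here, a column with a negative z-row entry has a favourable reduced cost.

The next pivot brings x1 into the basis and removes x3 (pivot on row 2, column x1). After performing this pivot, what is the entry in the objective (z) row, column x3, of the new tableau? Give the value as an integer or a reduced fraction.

148/9

Pivot element is row 2, column x1: 3/4.
Normalize row 2: new (row 2, x3) = 1/(3/4) = 4/3.
z-row ← z-row − (-37/3)·(new row 2): 0 − (-37/3)·(4/3) = 148/9.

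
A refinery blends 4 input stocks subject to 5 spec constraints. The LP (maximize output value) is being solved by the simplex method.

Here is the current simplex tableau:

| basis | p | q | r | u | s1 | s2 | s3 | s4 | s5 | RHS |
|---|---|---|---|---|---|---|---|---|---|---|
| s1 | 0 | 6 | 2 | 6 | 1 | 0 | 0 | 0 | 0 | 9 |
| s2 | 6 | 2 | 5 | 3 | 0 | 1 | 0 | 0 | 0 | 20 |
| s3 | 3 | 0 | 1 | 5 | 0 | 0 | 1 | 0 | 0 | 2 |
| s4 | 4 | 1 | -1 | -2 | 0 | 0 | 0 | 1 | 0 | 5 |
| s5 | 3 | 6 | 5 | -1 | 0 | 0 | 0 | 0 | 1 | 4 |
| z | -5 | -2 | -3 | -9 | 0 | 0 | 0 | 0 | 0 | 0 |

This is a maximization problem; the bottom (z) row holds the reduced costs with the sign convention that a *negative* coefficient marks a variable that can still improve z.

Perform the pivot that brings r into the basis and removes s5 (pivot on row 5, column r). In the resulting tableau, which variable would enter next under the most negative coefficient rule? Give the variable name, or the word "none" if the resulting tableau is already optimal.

u

Pivot element 5. New z-row = old z-row − (-3)·(row 5/5).
Updated z-row coefficients: p: -16/5, q: 8/5, r: 0, u: -48/5, s1: 0, s2: 0, s3: 0, s4: 0, s5: 3/5.
The most negative is -48/5 in column u, so u would enter next.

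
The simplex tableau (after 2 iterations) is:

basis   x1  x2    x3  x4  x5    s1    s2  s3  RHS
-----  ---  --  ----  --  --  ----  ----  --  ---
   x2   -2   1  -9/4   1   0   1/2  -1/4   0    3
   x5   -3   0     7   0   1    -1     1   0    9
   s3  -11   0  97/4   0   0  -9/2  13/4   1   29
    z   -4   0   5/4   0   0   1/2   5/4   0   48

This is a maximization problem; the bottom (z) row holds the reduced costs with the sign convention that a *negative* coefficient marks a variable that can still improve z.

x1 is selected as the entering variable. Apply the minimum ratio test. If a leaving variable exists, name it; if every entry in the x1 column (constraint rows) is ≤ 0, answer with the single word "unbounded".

x1-column entries: row 1: -2, row 2: -3, row 3: -11. All ≤ 0, so x1 can increase without bound; the LP is unbounded in this direction.

unbounded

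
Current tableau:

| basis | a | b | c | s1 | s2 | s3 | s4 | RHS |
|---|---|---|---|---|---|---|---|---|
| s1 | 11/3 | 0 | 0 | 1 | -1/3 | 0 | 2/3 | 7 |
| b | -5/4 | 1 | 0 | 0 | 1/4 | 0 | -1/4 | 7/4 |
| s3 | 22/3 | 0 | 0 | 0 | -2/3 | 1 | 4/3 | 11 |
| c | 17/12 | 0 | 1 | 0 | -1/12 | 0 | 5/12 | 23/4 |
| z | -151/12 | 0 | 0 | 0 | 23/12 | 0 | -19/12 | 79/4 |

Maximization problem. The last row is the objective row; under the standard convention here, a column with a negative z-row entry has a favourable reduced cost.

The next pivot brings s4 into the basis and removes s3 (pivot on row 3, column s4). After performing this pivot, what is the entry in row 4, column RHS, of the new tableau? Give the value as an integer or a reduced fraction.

Pivot element is row 3, column s4: 4/3.
Normalize row 3: new (row 3, RHS) = 11/(4/3) = 33/4.
row 4 ← row 4 − (5/12)·(new row 3): 23/4 − (5/12)·(33/4) = 37/16.

37/16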